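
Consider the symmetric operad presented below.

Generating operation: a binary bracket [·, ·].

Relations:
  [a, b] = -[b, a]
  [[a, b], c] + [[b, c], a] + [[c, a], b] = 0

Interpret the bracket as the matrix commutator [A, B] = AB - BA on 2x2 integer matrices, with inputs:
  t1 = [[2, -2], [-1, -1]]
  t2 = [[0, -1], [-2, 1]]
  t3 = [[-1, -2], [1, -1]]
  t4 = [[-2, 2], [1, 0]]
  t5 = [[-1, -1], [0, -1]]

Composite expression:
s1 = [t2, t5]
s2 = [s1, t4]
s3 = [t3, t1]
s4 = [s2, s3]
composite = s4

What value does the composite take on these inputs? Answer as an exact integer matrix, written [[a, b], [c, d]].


[[-42, 60], [26, 42]]

[t2, t5] = [[-2, 1], [0, 2]]
[[t2, t5], t4] = [[1, -6], [4, -1]]
[t3, t1] = [[4, 6], [3, -4]]
[[[t2, t5], t4], [t3, t1]] = [[-42, 60], [26, 42]]


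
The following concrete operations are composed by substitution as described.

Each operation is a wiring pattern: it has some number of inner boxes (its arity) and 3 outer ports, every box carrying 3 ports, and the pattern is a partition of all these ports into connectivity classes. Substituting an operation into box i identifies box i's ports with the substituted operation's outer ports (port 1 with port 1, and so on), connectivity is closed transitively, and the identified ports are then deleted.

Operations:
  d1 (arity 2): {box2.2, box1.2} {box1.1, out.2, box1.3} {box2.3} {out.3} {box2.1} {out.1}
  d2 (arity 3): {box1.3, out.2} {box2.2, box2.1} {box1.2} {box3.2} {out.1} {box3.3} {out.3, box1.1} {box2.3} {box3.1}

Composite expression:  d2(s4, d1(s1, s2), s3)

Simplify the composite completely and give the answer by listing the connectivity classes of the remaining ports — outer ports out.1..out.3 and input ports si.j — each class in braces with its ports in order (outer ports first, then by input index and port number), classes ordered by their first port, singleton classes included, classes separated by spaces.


{out.1} {out.2, s4.3} {out.3, s4.1} {s1.1, s1.3} {s1.2, s2.2} {s2.1} {s2.3} {s3.1} {s3.2} {s3.3} {s4.2}

After gluing at d2, chains via deleted ports link the s-ports.
d1 over (s1, s2) gives {out.1} {out.2, s1.1, s1.3} {out.3} {s1.2, s2.2} {s2.1} {s2.3}, out.j being that stage's outer ports
d2 over (s4, s1, s2, s3) gives {out.1} {out.2, s4.3} {out.3, s4.1} {s1.1, s1.3} {s1.2, s2.2} {s2.1} {s2.3} {s3.1} {s3.2} {s3.3} {s4.2}, out.j being that stage's outer ports


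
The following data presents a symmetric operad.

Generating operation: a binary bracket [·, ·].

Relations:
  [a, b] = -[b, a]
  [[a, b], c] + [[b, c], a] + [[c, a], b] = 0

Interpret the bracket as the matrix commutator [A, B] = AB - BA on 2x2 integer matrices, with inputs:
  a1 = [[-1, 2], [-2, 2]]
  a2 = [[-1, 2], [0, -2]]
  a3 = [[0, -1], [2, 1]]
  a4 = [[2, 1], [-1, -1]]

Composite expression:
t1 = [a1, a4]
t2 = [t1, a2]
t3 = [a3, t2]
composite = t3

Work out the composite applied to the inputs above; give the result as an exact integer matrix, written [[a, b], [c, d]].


[a1, a4] = [[0, -9], [-9, 0]]
[[a1, a4], a2] = [[18, 9], [-9, -18]]
[a3, [[a1, a4], a2]] = [[-9, 27], [63, 9]]

[[-9, 27], [63, 9]]


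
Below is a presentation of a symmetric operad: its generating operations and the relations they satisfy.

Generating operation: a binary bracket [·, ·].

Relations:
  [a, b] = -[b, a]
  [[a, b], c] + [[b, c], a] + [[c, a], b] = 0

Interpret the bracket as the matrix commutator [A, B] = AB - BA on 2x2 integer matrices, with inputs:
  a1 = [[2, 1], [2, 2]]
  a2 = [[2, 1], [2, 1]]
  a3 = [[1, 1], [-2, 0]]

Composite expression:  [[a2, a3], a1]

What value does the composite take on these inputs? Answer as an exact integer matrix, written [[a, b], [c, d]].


[a2, a3] = [[-4, 0], [4, 4]]
[[a2, a3], a1] = [[-4, -8], [16, 4]]

[[-4, -8], [16, 4]]


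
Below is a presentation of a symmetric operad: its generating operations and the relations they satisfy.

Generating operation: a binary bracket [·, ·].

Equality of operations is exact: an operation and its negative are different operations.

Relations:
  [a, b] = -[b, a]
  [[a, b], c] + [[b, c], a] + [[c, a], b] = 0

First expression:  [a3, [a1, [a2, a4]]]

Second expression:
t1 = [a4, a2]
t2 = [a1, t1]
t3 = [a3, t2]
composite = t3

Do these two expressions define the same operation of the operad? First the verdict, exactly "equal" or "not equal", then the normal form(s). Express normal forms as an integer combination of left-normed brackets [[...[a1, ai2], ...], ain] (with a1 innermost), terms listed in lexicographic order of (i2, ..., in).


Reducing the first expression gives -[[[a1, a2], a4], a3] + [[[a1, a4], a2], a3]
Reducing the second expression gives [[[a1, a2], a4], a3] - [[[a1, a4], a2], a3]
They disagree, so not equal.

not equal — first -[[[a1, a2], a4], a3] + [[[a1, a4], a2], a3], second [[[a1, a2], a4], a3] - [[[a1, a4], a2], a3]


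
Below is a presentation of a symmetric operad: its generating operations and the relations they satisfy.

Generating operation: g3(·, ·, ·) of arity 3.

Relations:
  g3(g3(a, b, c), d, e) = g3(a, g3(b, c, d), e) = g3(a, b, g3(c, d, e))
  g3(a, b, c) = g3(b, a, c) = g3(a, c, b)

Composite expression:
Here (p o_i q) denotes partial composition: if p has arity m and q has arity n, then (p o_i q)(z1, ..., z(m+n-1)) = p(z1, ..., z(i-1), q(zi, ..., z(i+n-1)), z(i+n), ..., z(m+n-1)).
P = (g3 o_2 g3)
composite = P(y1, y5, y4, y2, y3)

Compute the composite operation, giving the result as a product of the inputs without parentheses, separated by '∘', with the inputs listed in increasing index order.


Both nesting and order wash out for g3; what remains is which y's occur.
g3(y5, y4, y2) linearizes to y5 ∘ y4 ∘ y2
g3(y1, g3(y5, y4, y2), y3) linearizes to y1 ∘ y5 ∘ y4 ∘ y2 ∘ y3
reordering the factors by index: y1 ∘ y2 ∘ y3 ∘ y4 ∘ y5

y1 ∘ y2 ∘ y3 ∘ y4 ∘ y5


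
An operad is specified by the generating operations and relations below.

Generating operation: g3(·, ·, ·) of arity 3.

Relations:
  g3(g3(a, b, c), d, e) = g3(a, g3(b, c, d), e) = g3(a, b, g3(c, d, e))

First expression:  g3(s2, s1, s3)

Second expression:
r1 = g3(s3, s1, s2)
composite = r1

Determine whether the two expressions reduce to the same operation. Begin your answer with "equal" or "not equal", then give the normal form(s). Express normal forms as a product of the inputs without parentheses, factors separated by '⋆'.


not equal: they reduce to s2 ⋆ s1 ⋆ s3 and s3 ⋆ s1 ⋆ s2

The first composite normalizes to s2 ⋆ s1 ⋆ s3
The second composite normalizes to s3 ⋆ s1 ⋆ s2
No match — not equal.


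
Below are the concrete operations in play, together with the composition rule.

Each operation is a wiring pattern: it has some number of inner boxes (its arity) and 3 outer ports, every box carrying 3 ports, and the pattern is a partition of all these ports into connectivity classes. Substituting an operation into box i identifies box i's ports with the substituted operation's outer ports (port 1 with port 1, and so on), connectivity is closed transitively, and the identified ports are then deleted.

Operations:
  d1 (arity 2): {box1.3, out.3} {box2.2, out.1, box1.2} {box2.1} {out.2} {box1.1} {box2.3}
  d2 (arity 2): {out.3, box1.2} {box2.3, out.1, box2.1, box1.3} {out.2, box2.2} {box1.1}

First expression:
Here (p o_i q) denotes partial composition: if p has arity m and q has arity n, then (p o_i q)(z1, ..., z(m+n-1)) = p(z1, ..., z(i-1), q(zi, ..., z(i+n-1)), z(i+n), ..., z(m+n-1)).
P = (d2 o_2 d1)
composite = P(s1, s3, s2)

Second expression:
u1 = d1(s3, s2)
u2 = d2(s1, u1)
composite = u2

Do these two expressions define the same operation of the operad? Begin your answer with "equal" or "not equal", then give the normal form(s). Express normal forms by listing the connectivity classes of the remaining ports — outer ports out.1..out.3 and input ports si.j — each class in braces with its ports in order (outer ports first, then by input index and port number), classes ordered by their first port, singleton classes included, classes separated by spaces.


The first expression reduces to {out.1, s1.3, s2.2, s3.2, s3.3} {out.2} {out.3, s1.2} {s1.1} {s2.1} {s2.3} {s3.1}
The second expression reduces to {out.1, s1.3, s2.2, s3.2, s3.3} {out.2} {out.3, s1.2} {s1.1} {s2.1} {s2.3} {s3.1}
Both agree, so they are equal.

equal; the common form is {out.1, s1.3, s2.2, s3.2, s3.3} {out.2} {out.3, s1.2} {s1.1} {s2.1} {s2.3} {s3.1}


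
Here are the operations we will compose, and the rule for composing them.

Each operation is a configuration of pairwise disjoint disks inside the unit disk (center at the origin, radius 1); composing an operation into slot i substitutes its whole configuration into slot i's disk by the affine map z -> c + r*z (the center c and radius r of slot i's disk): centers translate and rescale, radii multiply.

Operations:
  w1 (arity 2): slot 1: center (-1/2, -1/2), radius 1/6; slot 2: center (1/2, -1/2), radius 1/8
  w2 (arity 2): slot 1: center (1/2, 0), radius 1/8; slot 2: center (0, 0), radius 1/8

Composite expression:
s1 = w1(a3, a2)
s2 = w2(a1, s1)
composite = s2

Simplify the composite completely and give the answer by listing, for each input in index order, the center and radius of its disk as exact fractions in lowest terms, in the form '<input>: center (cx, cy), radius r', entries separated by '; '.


a1: center (1/2, 0), radius 1/8; a2: center (1/16, -1/16), radius 1/64; a3: center (-1/16, -1/16), radius 1/48

Below w2, radii multiply path by path; the a-disk centers shift.
input a1: applying the 1 nested substitution gives center (1/2, 0), radius 1/8
input a3: applying the 2 nested substitutions gives center (-1/16, -1/16), radius 1/48
input a2: applying the 2 nested substitutions gives center (1/16, -1/16), radius 1/64


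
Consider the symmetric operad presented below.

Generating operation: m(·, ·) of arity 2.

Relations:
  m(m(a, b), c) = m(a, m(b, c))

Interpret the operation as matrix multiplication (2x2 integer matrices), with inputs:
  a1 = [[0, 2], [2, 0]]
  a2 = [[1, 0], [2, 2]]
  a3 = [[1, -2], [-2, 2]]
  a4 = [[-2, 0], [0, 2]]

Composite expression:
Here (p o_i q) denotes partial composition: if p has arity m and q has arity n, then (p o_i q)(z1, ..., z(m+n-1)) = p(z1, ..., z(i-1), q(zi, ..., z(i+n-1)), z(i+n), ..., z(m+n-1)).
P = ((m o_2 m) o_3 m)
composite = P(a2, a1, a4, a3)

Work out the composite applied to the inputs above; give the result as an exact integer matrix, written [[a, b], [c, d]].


[[-8, 8], [-24, 32]]

m(a4, a3) = [[-2, 4], [-4, 4]]
m(a1, m(a4, a3)) = [[-8, 8], [-4, 8]]
m(a2, m(a1, m(a4, a3))) = [[-8, 8], [-24, 32]]


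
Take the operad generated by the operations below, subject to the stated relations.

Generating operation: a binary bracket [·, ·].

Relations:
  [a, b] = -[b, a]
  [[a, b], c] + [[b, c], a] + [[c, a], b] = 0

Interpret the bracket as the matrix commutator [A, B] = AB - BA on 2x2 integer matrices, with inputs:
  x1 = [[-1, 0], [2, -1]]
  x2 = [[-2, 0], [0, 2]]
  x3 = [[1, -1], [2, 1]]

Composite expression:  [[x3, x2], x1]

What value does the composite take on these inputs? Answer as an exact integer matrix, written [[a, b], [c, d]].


[[-8, 0], [0, 8]]

[x3, x2] = [[0, -4], [-8, 0]]
[[x3, x2], x1] = [[-8, 0], [0, 8]]


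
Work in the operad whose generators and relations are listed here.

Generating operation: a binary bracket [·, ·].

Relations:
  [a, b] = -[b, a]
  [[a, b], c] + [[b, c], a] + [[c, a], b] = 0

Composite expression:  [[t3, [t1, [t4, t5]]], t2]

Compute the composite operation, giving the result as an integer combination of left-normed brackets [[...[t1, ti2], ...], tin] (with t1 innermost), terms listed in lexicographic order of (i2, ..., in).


-[[[[t1, t4], t5], t3], t2] + [[[[t1, t5], t4], t3], t2]


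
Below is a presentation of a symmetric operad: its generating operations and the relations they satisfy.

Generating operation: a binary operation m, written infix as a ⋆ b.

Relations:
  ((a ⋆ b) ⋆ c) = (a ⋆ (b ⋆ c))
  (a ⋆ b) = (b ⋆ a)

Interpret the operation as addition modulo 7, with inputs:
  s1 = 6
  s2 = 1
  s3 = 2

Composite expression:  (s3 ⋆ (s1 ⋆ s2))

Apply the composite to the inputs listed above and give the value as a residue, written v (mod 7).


(s1 ⋆ s2) = 0
(s3 ⋆ (s1 ⋆ s2)) = 2

2 (mod 7)


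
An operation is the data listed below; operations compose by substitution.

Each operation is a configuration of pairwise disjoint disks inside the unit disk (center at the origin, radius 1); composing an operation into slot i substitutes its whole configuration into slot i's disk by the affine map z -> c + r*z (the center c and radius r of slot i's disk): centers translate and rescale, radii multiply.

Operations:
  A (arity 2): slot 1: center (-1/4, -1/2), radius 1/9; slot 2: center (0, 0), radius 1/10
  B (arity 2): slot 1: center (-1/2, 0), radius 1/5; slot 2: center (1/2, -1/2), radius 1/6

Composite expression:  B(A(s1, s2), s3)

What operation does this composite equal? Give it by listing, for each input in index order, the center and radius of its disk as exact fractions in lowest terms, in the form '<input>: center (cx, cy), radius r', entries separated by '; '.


s1: center (-11/20, -1/10), radius 1/45; s2: center (-1/2, 0), radius 1/50; s3: center (1/2, -1/2), radius 1/6


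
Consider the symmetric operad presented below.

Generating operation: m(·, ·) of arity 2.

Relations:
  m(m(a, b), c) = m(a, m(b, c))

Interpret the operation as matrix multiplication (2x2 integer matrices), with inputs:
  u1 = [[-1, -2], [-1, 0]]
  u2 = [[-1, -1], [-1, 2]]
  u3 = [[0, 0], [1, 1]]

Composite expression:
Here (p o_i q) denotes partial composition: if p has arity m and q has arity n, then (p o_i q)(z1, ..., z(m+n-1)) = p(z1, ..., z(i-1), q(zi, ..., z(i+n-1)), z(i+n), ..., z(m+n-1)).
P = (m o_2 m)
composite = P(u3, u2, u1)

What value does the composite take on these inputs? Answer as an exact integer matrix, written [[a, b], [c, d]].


[[0, 0], [1, 4]]


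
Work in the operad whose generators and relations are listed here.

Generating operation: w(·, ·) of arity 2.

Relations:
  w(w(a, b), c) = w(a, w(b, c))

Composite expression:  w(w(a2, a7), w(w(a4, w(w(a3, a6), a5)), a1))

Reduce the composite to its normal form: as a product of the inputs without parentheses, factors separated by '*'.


a2 * a7 * a4 * a3 * a6 * a5 * a1

Key point: w is associative — brackets drop, the a-order remains.
w(a2, a7) unparenthesizes to a2 * a7
w(a3, a6) unparenthesizes to a3 * a6
w(w(a3, a6), a5) unparenthesizes to a3 * a6 * a5
w(a4, w(w(a3, a6), a5)) unparenthesizes to a4 * a3 * a6 * a5
w(w(a4, w(w(a3, a6), a5)), a1) unparenthesizes to a4 * a3 * a6 * a5 * a1
w(w(a2, a7), w(w(a4, w(w(a3, a6), a5)), a1)) unparenthesizes to a2 * a7 * a4 * a3 * a6 * a5 * a1


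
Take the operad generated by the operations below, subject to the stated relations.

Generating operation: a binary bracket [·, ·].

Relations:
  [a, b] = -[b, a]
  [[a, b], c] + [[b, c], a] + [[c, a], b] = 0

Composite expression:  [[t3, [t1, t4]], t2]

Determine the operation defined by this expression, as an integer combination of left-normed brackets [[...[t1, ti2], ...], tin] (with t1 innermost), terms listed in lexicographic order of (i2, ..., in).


-[[[t1, t4], t3], t2]

Expand each bracket as ab - ba; the t1-initial words give the coefficients.
Composite bracket: [[t3, [t1, t4]], t2]
Applying ab - ba throughout gives 8 signed words (2^3 = 8).
Collect the words opening with t1:
  t1t4t3t2 appears with sign -1, giving the term -[[[t1, t4], t3], t2]


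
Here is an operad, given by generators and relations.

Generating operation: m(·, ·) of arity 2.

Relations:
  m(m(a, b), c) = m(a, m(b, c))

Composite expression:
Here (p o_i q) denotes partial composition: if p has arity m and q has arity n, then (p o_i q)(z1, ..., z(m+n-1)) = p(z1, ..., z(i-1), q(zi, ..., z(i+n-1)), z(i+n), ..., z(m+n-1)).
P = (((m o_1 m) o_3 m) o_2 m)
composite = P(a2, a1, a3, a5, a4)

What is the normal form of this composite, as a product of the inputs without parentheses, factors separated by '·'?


a2 · a1 · a3 · a5 · a4

Under associativity of m, the answer is the a's in reading order.
m(a1, a3) spells out as a1 · a3
m(a2, m(a1, a3)) spells out as a2 · a1 · a3
m(a5, a4) spells out as a5 · a4
m(m(a2, m(a1, a3)), m(a5, a4)) spells out as a2 · a1 · a3 · a5 · a4


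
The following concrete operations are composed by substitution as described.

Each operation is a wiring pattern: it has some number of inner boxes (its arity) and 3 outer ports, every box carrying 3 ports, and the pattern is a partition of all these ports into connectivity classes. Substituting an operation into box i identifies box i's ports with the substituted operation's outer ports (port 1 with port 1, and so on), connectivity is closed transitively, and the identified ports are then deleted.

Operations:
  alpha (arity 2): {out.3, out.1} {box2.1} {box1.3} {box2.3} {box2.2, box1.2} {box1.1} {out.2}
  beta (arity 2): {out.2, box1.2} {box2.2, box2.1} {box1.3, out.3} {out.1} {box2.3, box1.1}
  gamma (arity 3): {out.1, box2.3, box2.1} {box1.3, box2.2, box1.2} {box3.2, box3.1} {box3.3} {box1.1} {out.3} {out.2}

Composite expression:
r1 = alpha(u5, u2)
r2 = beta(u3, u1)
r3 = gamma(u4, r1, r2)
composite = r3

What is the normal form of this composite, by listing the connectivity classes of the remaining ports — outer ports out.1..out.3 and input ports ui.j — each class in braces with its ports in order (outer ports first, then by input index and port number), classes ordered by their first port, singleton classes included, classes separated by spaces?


{out.1} {out.2} {out.3} {u1.1, u1.2} {u1.3, u3.1} {u2.1} {u2.2, u5.2} {u2.3} {u3.2} {u3.3} {u4.1} {u4.2, u4.3} {u5.1} {u5.3}

After gluing at gamma, chains via deleted ports link the u-ports.
the subtree at alpha composes to {out.1, out.3} {out.2} {u2.1} {u2.2, u5.2} {u2.3} {u5.1} {u5.3} on (u5, u2); out.j = own outer ports
the subtree at beta composes to {out.1} {out.2, u3.2} {out.3, u3.3} {u1.1, u1.2} {u1.3, u3.1} on (u3, u1); out.j = own outer ports
the subtree at gamma composes to {out.1} {out.2} {out.3} {u1.1, u1.2} {u1.3, u3.1} {u2.1} {u2.2, u5.2} {u2.3} {u3.2} {u3.3} {u4.1} {u4.2, u4.3} {u5.1} {u5.3} on (u4, u5, u2, u3, u1); out.j = own outer ports


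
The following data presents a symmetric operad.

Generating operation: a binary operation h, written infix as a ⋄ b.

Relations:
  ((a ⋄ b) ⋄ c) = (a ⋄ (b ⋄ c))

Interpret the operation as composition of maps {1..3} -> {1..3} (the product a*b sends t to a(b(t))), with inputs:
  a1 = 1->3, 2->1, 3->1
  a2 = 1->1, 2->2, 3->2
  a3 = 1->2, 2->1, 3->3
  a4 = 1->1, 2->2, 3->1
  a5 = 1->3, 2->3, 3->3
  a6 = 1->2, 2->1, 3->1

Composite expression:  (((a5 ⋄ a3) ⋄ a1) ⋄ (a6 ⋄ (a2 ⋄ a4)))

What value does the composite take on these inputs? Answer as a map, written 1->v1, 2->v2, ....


(a5 ⋄ a3) = 1->3, 2->3, 3->3
((a5 ⋄ a3) ⋄ a1) = 1->3, 2->3, 3->3
(a2 ⋄ a4) = 1->1, 2->2, 3->1
(a6 ⋄ (a2 ⋄ a4)) = 1->2, 2->1, 3->2
(((a5 ⋄ a3) ⋄ a1) ⋄ (a6 ⋄ (a2 ⋄ a4))) = 1->3, 2->3, 3->3

1->3, 2->3, 3->3


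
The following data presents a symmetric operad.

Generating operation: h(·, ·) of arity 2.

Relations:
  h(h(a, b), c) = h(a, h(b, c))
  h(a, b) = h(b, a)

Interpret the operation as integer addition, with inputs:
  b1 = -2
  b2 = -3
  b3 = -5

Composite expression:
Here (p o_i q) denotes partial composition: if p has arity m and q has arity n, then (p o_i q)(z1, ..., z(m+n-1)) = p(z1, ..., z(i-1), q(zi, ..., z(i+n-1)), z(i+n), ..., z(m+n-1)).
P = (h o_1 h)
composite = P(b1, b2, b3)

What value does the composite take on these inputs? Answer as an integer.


-10

h(b1, b2) = -5
h(h(b1, b2), b3) = -10


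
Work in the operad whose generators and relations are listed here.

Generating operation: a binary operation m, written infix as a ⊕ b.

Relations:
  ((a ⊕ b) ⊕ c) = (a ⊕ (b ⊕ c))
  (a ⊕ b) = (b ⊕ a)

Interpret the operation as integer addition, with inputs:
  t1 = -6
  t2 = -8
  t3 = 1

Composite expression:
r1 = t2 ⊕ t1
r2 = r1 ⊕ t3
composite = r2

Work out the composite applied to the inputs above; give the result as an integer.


(t2 ⊕ t1) = -14
((t2 ⊕ t1) ⊕ t3) = -13

-13


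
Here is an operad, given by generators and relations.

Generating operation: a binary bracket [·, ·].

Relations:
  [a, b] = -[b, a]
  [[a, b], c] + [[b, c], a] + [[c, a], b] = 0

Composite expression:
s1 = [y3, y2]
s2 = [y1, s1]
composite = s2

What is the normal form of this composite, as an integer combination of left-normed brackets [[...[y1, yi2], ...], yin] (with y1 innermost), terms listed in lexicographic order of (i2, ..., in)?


In the tensor algebra, words opening y1 carry the y1-anchored form.
Composite bracket: [y1, [y3, y2]]
Each bracket splits as ab - ba, giving 4 signed words (2^2 = 4).
Keep just the words that open with y1:
  y1y2y3 appears with sign -1, giving the term -[[y1, y2], y3]
  y1y3y2 appears with sign +1, giving the term +[[y1, y3], y2]

-[[y1, y2], y3] + [[y1, y3], y2]


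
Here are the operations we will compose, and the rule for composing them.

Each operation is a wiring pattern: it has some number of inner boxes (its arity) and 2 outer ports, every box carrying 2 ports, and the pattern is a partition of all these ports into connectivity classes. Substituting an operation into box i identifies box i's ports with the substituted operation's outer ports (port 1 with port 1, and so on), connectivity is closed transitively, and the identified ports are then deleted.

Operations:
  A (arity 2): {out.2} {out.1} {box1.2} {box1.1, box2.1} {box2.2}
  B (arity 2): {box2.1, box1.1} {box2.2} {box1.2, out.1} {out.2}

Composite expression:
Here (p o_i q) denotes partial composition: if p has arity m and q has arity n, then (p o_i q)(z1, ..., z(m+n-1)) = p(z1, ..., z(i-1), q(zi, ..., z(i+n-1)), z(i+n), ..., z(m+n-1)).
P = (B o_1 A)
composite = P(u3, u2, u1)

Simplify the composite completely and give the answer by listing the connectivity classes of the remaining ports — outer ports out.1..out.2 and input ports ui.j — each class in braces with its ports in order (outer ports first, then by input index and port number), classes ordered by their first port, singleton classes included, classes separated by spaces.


Two ports join when wires chain via B-identified ports.
composing A on (u3, u2), with out.j its own outer ports: {out.1} {out.2} {u2.1, u3.1} {u2.2} {u3.2}
composing B on (u3, u2, u1), with out.j its own outer ports: {out.1} {out.2} {u1.1} {u1.2} {u2.1, u3.1} {u2.2} {u3.2}

{out.1} {out.2} {u1.1} {u1.2} {u2.1, u3.1} {u2.2} {u3.2}


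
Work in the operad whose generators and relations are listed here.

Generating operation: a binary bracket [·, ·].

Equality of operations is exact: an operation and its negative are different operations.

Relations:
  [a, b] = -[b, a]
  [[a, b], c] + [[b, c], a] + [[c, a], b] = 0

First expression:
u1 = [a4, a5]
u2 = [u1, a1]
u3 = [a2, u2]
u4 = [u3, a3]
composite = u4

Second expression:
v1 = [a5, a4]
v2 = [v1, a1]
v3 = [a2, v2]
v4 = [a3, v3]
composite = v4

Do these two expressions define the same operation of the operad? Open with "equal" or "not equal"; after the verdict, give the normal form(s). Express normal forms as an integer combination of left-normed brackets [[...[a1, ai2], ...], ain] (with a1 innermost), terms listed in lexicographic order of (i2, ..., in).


equal: each reduces to [[[[a1, a4], a5], a2], a3] - [[[[a1, a5], a4], a2], a3]

Reducing the first expression gives [[[[a1, a4], a5], a2], a3] - [[[[a1, a5], a4], a2], a3]
Reducing the second expression gives [[[[a1, a4], a5], a2], a3] - [[[[a1, a5], a4], a2], a3]
Identical normal forms: equal.


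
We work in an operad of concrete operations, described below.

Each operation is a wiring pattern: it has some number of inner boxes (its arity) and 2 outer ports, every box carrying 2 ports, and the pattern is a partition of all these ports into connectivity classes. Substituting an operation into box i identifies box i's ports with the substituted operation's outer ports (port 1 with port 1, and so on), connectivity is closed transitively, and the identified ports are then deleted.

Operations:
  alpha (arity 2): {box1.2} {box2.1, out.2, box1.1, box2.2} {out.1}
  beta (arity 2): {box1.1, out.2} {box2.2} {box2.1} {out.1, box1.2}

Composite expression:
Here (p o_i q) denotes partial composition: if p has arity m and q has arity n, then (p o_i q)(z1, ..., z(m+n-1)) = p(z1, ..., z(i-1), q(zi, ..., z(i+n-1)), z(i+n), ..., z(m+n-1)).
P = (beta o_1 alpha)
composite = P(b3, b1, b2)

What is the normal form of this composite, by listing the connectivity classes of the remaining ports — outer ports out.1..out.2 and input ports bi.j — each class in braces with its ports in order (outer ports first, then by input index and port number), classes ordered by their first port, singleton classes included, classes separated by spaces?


Connectivity passes through glued beta-boundaries; trace each wire chain.
composing alpha on (b3, b1), with out.j its own outer ports: {out.1} {out.2, b1.1, b1.2, b3.1} {b3.2}
composing beta on (b3, b1, b2), with out.j its own outer ports: {out.1, b1.1, b1.2, b3.1} {out.2} {b2.1} {b2.2} {b3.2}

{out.1, b1.1, b1.2, b3.1} {out.2} {b2.1} {b2.2} {b3.2}


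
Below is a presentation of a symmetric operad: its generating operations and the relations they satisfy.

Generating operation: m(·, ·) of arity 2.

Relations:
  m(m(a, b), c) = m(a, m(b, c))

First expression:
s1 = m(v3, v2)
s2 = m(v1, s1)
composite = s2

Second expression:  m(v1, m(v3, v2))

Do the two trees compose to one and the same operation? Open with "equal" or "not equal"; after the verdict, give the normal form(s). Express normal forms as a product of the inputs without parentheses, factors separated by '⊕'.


equal — both sides give v1 ⊕ v3 ⊕ v2

The first composite normalizes to v1 ⊕ v3 ⊕ v2
The second composite normalizes to v1 ⊕ v3 ⊕ v2
Identical normal forms: equal.


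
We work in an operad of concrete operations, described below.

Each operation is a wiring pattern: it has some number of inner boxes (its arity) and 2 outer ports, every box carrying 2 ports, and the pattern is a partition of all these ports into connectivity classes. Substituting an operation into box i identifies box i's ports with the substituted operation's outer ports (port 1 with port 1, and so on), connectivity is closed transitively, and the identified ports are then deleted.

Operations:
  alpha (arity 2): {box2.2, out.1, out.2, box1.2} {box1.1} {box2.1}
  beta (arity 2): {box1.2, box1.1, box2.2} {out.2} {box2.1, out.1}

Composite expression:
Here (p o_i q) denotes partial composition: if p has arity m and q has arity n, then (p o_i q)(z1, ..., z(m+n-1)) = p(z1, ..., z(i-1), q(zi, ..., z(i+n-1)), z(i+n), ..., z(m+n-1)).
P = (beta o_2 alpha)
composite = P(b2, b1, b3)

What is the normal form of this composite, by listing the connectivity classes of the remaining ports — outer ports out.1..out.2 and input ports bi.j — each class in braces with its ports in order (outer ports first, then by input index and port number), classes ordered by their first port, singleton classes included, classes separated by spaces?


{out.1, b1.2, b2.1, b2.2, b3.2} {out.2} {b1.1} {b3.1}

Two ports join when wires chain via beta-identified ports.
composing alpha on (b1, b3), with out.j its own outer ports: {out.1, out.2, b1.2, b3.2} {b1.1} {b3.1}
composing beta on (b2, b1, b3), with out.j its own outer ports: {out.1, b1.2, b2.1, b2.2, b3.2} {out.2} {b1.1} {b3.1}


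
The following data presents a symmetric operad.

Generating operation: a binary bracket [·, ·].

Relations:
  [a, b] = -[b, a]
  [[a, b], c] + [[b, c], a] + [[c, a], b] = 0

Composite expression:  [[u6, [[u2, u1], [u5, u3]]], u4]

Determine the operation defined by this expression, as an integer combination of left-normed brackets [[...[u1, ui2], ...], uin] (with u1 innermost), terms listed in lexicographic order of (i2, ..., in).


-[[[[[u1, u2], u3], u5], u6], u4] + [[[[[u1, u2], u5], u3], u6], u4]

Expand each bracket as ab - ba; the u1-initial words give the coefficients.
Composite bracket: [[u6, [[u2, u1], [u5, u3]]], u4]
The bracket unfolds into 32 signed words via [a, b] = ab - ba (2^5 = 32).
Coefficients come from the u1-initial words:
  the word u1u2u3u5u6u4 carries sign -1 and contributes -[[[[[u1, u2], u3], u5], u6], u4]
  the word u1u2u5u3u6u4 carries sign +1 and contributes +[[[[[u1, u2], u5], u3], u6], u4]


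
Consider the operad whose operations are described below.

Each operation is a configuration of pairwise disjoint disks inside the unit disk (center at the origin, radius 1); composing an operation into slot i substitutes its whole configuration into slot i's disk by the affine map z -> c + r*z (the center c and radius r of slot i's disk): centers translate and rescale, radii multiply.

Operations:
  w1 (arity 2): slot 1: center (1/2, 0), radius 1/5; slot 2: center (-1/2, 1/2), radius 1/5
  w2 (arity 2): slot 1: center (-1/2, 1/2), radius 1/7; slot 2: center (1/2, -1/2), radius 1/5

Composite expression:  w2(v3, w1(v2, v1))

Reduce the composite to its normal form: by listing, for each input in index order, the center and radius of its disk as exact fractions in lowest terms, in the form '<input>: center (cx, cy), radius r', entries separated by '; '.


v1: center (2/5, -2/5), radius 1/25; v2: center (3/5, -1/2), radius 1/25; v3: center (-1/2, 1/2), radius 1/7

Below w2, radii multiply path by path; the v-disk centers shift.
input v3: applying the 1 nested substitution gives center (-1/2, 1/2), radius 1/7
input v2: applying the 2 nested substitutions gives center (3/5, -1/2), radius 1/25
input v1: applying the 2 nested substitutions gives center (2/5, -2/5), radius 1/25


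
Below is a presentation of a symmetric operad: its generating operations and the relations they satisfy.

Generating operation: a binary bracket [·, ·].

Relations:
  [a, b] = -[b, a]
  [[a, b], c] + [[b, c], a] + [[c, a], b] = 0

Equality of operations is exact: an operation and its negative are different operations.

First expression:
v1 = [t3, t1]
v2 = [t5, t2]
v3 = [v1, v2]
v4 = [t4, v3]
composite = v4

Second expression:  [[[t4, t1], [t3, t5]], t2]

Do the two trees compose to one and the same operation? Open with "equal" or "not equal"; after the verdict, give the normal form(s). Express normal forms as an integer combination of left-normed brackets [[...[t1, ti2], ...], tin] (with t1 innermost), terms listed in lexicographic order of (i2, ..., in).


Normal form of the first expression: -[[[[t1, t3], t2], t5], t4] + [[[[t1, t3], t5], t2], t4]
Normal form of the second expression: -[[[[t1, t4], t3], t5], t2] + [[[[t1, t4], t5], t3], t2]
Distinct normal forms: not equal.

not equal: they reduce to -[[[[t1, t3], t2], t5], t4] + [[[[t1, t3], t5], t2], t4] and -[[[[t1, t4], t3], t5], t2] + [[[[t1, t4], t5], t3], t2]


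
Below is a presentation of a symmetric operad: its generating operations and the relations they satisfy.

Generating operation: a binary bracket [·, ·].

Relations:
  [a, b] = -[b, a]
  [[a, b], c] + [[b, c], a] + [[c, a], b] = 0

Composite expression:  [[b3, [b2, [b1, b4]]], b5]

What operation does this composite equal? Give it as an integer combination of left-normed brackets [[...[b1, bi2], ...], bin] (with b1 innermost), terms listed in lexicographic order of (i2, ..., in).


[[[[b1, b4], b2], b3], b5]

In the tensor algebra, words opening b1 carry the b1-anchored form.
Composite bracket: [[b3, [b2, [b1, b4]]], b5]
Expanding via [a, b] = ab - ba: 16 signed words (2^4 = 16).
The b1-initial words carry the normal form:
  word b1b4b2b3b5 has sign +1, contributing +[[[[b1, b4], b2], b3], b5]


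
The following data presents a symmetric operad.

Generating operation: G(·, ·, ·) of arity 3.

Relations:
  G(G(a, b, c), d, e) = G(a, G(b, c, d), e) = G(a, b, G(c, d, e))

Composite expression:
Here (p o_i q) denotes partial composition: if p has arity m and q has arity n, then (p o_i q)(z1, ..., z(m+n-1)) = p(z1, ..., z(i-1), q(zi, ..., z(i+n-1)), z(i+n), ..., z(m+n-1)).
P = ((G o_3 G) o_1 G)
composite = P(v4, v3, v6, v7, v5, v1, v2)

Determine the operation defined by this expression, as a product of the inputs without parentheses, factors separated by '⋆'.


v4 ⋆ v3 ⋆ v6 ⋆ v7 ⋆ v5 ⋆ v1 ⋆ v2


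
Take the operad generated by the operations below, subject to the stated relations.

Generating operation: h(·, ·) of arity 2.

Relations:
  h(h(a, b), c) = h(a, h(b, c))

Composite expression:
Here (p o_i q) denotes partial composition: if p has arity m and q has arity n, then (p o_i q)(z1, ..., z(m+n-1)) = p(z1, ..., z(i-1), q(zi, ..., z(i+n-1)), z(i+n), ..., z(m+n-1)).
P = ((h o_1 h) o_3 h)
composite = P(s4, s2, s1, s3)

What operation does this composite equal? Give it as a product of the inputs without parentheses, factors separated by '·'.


s4 · s2 · s1 · s3


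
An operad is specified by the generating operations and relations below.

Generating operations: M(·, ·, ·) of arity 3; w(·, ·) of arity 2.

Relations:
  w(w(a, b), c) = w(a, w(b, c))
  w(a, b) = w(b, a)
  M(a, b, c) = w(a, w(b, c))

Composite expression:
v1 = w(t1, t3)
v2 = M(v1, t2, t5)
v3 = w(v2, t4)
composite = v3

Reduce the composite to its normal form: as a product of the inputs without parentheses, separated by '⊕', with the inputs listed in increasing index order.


t1 ⊕ t2 ⊕ t3 ⊕ t4 ⊕ t5

Key point: w commutes, so take the t-inputs in any fixed order.
w(t1, t3) collapses to t1 ⊕ t3
M(w(t1, t3), t2, t5) collapses to t1 ⊕ t3 ⊕ t2 ⊕ t5
w(M(w(t1, t3), t2, t5), t4) collapses to t1 ⊕ t3 ⊕ t2 ⊕ t5 ⊕ t4
rearranged into index order: t1 ⊕ t2 ⊕ t3 ⊕ t4 ⊕ t5


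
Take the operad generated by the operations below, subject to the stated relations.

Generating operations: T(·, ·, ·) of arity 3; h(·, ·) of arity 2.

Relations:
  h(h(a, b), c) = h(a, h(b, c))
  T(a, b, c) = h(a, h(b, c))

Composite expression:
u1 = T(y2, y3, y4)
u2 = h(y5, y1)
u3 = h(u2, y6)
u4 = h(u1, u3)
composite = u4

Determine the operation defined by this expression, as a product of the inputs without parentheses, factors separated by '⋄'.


y2 ⋄ y3 ⋄ y4 ⋄ y5 ⋄ y1 ⋄ y6

The h-tree's shape is irrelevant; the y-reading-order decides.
T(y2, y3, y4) reduces to y2 ⋄ y3 ⋄ y4
h(y5, y1) reduces to y5 ⋄ y1
h(h(y5, y1), y6) reduces to y5 ⋄ y1 ⋄ y6
h(T(y2, y3, y4), h(h(y5, y1), y6)) reduces to y2 ⋄ y3 ⋄ y4 ⋄ y5 ⋄ y1 ⋄ y6


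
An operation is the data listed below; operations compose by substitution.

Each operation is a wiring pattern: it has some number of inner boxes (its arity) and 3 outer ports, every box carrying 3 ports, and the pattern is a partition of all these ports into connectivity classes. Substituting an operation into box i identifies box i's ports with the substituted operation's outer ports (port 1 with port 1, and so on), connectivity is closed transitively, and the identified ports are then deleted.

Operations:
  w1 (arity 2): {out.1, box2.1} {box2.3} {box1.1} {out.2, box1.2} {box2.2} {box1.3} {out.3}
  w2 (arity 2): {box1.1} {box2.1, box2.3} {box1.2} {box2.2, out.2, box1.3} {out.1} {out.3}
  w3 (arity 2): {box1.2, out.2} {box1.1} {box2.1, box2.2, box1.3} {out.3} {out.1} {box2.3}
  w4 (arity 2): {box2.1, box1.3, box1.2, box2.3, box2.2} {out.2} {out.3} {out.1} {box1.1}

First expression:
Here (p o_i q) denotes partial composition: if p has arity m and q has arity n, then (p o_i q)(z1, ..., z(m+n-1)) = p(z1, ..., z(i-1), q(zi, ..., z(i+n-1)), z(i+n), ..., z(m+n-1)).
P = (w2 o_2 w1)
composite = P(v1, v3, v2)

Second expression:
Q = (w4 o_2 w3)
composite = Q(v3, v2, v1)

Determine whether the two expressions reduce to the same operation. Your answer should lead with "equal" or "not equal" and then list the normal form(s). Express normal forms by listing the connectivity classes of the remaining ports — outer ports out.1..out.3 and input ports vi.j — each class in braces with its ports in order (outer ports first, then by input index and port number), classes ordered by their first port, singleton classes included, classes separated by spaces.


The first expression reduces to {out.1} {out.2, v1.3, v3.2} {out.3} {v1.1} {v1.2} {v2.1} {v2.2} {v2.3} {v3.1} {v3.3}
The second expression reduces to {out.1} {out.2} {out.3} {v1.1, v1.2, v2.3} {v1.3} {v2.1} {v2.2, v3.2, v3.3} {v3.1}
No match — not equal.

not equal; the first gives {out.1} {out.2, v1.3, v3.2} {out.3} {v1.1} {v1.2} {v2.1} {v2.2} {v2.3} {v3.1} {v3.3} and the second {out.1} {out.2} {out.3} {v1.1, v1.2, v2.3} {v1.3} {v2.1} {v2.2, v3.2, v3.3} {v3.1}


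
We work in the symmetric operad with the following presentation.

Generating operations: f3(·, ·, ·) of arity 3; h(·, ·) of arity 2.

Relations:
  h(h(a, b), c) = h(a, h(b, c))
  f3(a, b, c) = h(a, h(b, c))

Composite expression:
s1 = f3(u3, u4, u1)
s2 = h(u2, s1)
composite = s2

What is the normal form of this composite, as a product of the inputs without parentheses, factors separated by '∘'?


u2 ∘ u3 ∘ u4 ∘ u1

Every regrouping of h is equal, so read the u-inputs in written order.
f3(u3, u4, u1) reduces to u3 ∘ u4 ∘ u1
h(u2, f3(u3, u4, u1)) reduces to u2 ∘ u3 ∘ u4 ∘ u1


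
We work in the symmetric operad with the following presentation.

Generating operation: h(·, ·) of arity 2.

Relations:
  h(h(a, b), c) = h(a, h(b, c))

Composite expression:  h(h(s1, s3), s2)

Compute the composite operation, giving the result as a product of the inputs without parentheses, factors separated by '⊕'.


Every regrouping of h is equal, so read the s-inputs in written order.
h(s1, s3) unparenthesizes to s1 ⊕ s3
h(h(s1, s3), s2) unparenthesizes to s1 ⊕ s3 ⊕ s2

s1 ⊕ s3 ⊕ s2


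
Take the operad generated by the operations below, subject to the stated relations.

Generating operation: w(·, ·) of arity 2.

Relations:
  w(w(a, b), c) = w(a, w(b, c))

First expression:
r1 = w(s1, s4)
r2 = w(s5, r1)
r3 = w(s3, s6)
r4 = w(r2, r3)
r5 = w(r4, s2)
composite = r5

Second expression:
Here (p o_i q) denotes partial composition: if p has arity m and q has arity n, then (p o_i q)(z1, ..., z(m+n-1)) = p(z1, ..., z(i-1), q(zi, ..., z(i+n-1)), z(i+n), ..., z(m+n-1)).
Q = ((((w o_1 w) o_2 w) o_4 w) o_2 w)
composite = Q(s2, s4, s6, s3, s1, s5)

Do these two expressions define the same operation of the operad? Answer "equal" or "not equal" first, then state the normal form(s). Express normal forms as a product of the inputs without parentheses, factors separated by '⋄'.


not equal: they reduce to s5 ⋄ s1 ⋄ s4 ⋄ s3 ⋄ s6 ⋄ s2 and s2 ⋄ s4 ⋄ s6 ⋄ s3 ⋄ s1 ⋄ s5


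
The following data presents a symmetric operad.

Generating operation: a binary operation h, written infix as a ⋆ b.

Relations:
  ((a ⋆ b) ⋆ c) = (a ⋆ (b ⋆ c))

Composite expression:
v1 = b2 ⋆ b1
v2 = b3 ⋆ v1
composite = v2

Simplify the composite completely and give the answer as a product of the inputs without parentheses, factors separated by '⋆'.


b3 ⋆ b2 ⋆ b1

Key point: h is associative — brackets drop, the b-order remains.
(b2 ⋆ b1) flattens to b2 ⋆ b1
(b3 ⋆ (b2 ⋆ b1)) flattens to b3 ⋆ b2 ⋆ b1


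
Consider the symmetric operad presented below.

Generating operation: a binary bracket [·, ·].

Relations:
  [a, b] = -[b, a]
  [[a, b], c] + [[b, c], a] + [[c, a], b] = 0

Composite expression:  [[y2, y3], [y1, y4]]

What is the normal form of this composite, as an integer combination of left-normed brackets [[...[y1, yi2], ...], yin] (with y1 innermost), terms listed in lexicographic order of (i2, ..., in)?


-[[[y1, y4], y2], y3] + [[[y1, y4], y3], y2]

A multilinear Lie element is pinned by y1-initial words (y1 innermost).
Composite bracket: [[y2, y3], [y1, y4]]
Under [a, b] = ab - ba we get 8 signed associative words (2^3 = 8).
Coefficients come from the y1-initial words:
  y1y4y2y3 appears with sign -1, giving the term -[[[y1, y4], y2], y3]
  y1y4y3y2 appears with sign +1, giving the term +[[[y1, y4], y3], y2]


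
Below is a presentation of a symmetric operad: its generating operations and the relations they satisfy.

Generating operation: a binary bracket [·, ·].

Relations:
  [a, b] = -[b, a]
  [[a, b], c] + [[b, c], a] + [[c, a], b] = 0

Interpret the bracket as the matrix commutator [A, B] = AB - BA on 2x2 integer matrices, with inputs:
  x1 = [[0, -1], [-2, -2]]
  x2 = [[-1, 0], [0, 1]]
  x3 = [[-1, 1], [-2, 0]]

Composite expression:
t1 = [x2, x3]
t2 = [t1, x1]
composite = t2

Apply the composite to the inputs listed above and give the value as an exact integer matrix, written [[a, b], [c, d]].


[[0, 4], [-8, 0]]

[x2, x3] = [[0, -2], [-4, 0]]
[[x2, x3], x1] = [[0, 4], [-8, 0]]
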